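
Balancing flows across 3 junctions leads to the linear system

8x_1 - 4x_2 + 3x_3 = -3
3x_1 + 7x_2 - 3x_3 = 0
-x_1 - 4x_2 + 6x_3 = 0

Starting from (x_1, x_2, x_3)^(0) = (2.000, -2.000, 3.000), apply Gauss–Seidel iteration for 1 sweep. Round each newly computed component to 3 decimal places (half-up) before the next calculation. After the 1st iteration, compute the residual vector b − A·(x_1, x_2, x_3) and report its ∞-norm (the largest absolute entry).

Iteration 1:
  x_1 = (-3 - (-4)·-2.000 - (3)·3.000) / (8) = -2.500
  x_2 = (0 - (3)·-2.500 - (-3)·3.000) / (7) = 2.357
  x_3 = (0 - (-1)·-2.500 - (-4)·2.357) / (6) = 1.155
Residual b − A·x = (22.963, -5.534, -0.002); ∞-norm = 22.963

22.963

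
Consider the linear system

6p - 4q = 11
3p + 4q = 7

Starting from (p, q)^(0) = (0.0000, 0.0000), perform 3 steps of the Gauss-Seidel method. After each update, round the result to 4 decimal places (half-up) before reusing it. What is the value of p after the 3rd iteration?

1.9583

Iteration 1:
  p = (11 - (-4)·0.0000) / (6) = 1.8333
  q = (7 - (3)·1.8333) / (4) = 0.3750
Iteration 2:
  p = (11 - (-4)·0.3750) / (6) = 2.0833
  q = (7 - (3)·2.0833) / (4) = 0.1875
Iteration 3:
  p = (11 - (-4)·0.1875) / (6) = 1.9583
  q = (7 - (3)·1.9583) / (4) = 0.2813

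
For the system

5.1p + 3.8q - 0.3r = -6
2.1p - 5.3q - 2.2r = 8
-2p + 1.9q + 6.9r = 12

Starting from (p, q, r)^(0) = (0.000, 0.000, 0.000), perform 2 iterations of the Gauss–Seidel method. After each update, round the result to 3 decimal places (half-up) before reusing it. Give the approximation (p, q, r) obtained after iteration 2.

Iteration 1:
  p = (-6 - (3.8)·0.000 - (-0.3)·0.000) / (5.1) = -1.176
  q = (8 - (2.1)·-1.176 - (-2.2)·0.000) / (-5.3) = -1.975
  r = (12 - (-2)·-1.176 - (1.9)·-1.975) / (6.9) = 1.942
Iteration 2:
  p = (-6 - (3.8)·-1.975 - (-0.3)·1.942) / (5.1) = 0.409
  q = (8 - (2.1)·0.409 - (-2.2)·1.942) / (-5.3) = -2.153
  r = (12 - (-2)·0.409 - (1.9)·-2.153) / (6.9) = 2.451

(0.409, -2.153, 2.451)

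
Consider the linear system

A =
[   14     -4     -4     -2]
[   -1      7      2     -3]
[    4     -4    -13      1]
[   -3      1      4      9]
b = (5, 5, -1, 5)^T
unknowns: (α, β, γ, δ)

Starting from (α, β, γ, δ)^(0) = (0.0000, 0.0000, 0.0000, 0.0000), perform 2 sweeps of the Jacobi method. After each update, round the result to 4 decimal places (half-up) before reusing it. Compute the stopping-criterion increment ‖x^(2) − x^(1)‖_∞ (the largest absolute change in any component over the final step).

Iteration 1:
  α = (5 - (-4)·0.0000 - (-4)·0.0000 - (-2)·0.0000) / (14) = 0.3571
  β = (5 - (-1)·0.0000 - (2)·0.0000 - (-3)·0.0000) / (7) = 0.7143
  γ = (-1 - (4)·0.0000 - (-4)·0.0000 - (1)·0.0000) / (-13) = 0.0769
  δ = (5 - (-3)·0.0000 - (1)·0.0000 - (4)·0.0000) / (9) = 0.5556
Iteration 2:
  α = (5 - (-4)·0.7143 - (-4)·0.0769 - (-2)·0.5556) / (14) = 0.6626
  β = (5 - (-1)·0.3571 - (2)·0.0769 - (-3)·0.5556) / (7) = 0.9814
  γ = (-1 - (4)·0.3571 - (-4)·0.7143 - (1)·0.5556) / (-13) = 0.0098
  δ = (5 - (-3)·0.3571 - (1)·0.7143 - (4)·0.0769) / (9) = 0.5610
Change: (0.3055, 0.2671, -0.0671, 0.0054) → max |·| = 0.3055

0.3055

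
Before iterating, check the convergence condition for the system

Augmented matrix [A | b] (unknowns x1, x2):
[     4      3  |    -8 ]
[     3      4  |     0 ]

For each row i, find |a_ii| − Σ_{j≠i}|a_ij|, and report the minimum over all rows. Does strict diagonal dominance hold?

row 1: |4| − (3) = 1
row 2: |4| − (3) = 1
minimum over rows = 1 → strictly diagonally dominant (convergence guaranteed)

1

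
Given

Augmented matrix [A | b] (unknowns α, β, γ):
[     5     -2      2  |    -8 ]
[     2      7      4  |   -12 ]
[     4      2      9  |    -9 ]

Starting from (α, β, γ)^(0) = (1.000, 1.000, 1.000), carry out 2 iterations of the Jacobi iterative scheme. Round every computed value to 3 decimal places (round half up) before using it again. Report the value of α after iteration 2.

-1.962

Iteration 1:
  α = (-8 - (-2)·1.000 - (2)·1.000) / (5) = -1.600
  β = (-12 - (2)·1.000 - (4)·1.000) / (7) = -2.571
  γ = (-9 - (4)·1.000 - (2)·1.000) / (9) = -1.667
Iteration 2:
  α = (-8 - (-2)·-2.571 - (2)·-1.667) / (5) = -1.962
  β = (-12 - (2)·-1.600 - (4)·-1.667) / (7) = -0.305
  γ = (-9 - (4)·-1.600 - (2)·-2.571) / (9) = 0.282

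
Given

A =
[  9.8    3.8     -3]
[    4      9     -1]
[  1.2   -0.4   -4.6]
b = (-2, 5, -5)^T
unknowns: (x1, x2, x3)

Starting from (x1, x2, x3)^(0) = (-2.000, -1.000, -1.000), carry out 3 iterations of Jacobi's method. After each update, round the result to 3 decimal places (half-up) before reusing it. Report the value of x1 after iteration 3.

Iteration 1:
  x1 = (-2 - (3.8)·-1.000 - (-3)·-1.000) / (9.8) = -0.122
  x2 = (5 - (4)·-2.000 - (-1)·-1.000) / (9) = 1.333
  x3 = (-5 - (1.2)·-2.000 - (-0.4)·-1.000) / (-4.6) = 0.652
Iteration 2:
  x1 = (-2 - (3.8)·1.333 - (-3)·0.652) / (9.8) = -0.521
  x2 = (5 - (4)·-0.122 - (-1)·0.652) / (9) = 0.682
  x3 = (-5 - (1.2)·-0.122 - (-0.4)·1.333) / (-4.6) = 0.939
Iteration 3:
  x1 = (-2 - (3.8)·0.682 - (-3)·0.939) / (9.8) = -0.181
  x2 = (5 - (4)·-0.521 - (-1)·0.939) / (9) = 0.891
  x3 = (-5 - (1.2)·-0.521 - (-0.4)·0.682) / (-4.6) = 0.892

-0.181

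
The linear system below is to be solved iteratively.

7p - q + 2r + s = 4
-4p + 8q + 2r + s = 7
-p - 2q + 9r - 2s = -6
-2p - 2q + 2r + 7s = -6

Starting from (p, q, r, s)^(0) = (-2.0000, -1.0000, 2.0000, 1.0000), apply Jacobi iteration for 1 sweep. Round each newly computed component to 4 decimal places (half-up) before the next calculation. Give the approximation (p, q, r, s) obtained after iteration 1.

Iteration 1:
  p = (4 - (-1)·-1.0000 - (2)·2.0000 - (1)·1.0000) / (7) = -0.2857
  q = (7 - (-4)·-2.0000 - (2)·2.0000 - (1)·1.0000) / (8) = -0.7500
  r = (-6 - (-1)·-2.0000 - (-2)·-1.0000 - (-2)·1.0000) / (9) = -0.8889
  s = (-6 - (-2)·-2.0000 - (-2)·-1.0000 - (2)·2.0000) / (7) = -2.2857

(-0.2857, -0.7500, -0.8889, -2.2857)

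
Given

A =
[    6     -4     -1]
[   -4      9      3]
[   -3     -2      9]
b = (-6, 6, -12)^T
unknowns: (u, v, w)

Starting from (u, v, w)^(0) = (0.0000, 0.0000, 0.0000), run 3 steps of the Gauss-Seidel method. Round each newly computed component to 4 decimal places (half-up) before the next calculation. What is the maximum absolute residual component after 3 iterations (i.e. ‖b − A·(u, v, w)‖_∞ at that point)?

Iteration 1:
  u = (-6 - (-4)·0.0000 - (-1)·0.0000) / (6) = -1.0000
  v = (6 - (-4)·-1.0000 - (3)·0.0000) / (9) = 0.2222
  w = (-12 - (-3)·-1.0000 - (-2)·0.2222) / (9) = -1.6173
Iteration 2:
  u = (-6 - (-4)·0.2222 - (-1)·-1.6173) / (6) = -1.1214
  v = (6 - (-4)·-1.1214 - (3)·-1.6173) / (9) = 0.7074
  w = (-12 - (-3)·-1.1214 - (-2)·0.7074) / (9) = -1.5499
Iteration 3:
  u = (-6 - (-4)·0.7074 - (-1)·-1.5499) / (6) = -0.7867
  v = (6 - (-4)·-0.7867 - (3)·-1.5499) / (9) = 0.8337
  w = (-12 - (-3)·-0.7867 - (-2)·0.8337) / (9) = -1.4103
Residual b − A·x = (0.6447, -0.4192, 0.0000); ∞-norm = 0.6447

0.6447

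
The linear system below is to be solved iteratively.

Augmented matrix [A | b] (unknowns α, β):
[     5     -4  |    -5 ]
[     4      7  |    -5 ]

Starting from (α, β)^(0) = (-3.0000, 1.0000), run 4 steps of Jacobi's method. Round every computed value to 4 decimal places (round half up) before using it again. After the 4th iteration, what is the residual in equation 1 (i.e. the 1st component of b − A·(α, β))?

Iteration 1:
  α = (-5 - (-4)·1.0000) / (5) = -0.2000
  β = (-5 - (4)·-3.0000) / (7) = 1.0000
Iteration 2:
  α = (-5 - (-4)·1.0000) / (5) = -0.2000
  β = (-5 - (4)·-0.2000) / (7) = -0.6000
Iteration 3:
  α = (-5 - (-4)·-0.6000) / (5) = -1.4800
  β = (-5 - (4)·-0.2000) / (7) = -0.6000
Iteration 4:
  α = (-5 - (-4)·-0.6000) / (5) = -1.4800
  β = (-5 - (4)·-1.4800) / (7) = 0.1314
Residual b − A·x = (2.9256, 0.0002)

2.9256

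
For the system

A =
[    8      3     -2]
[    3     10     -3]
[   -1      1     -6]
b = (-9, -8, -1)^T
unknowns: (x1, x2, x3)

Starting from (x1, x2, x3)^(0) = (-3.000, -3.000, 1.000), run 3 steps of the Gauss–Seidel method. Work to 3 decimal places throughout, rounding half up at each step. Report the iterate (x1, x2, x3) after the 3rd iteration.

Iteration 1:
  x1 = (-9 - (3)·-3.000 - (-2)·1.000) / (8) = 0.250
  x2 = (-8 - (3)·0.250 - (-3)·1.000) / (10) = -0.575
  x3 = (-1 - (-1)·0.250 - (1)·-0.575) / (-6) = 0.029
Iteration 2:
  x1 = (-9 - (3)·-0.575 - (-2)·0.029) / (8) = -0.902
  x2 = (-8 - (3)·-0.902 - (-3)·0.029) / (10) = -0.521
  x3 = (-1 - (-1)·-0.902 - (1)·-0.521) / (-6) = 0.230
Iteration 3:
  x1 = (-9 - (3)·-0.521 - (-2)·0.230) / (8) = -0.872
  x2 = (-8 - (3)·-0.872 - (-3)·0.230) / (10) = -0.469
  x3 = (-1 - (-1)·-0.872 - (1)·-0.469) / (-6) = 0.234

(-0.872, -0.469, 0.234)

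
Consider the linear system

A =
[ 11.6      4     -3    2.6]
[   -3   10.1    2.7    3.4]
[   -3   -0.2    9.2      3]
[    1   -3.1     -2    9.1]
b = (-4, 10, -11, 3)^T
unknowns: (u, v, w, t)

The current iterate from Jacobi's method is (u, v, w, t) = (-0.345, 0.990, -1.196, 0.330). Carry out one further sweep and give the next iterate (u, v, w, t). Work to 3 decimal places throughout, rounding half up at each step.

One sweep:
  u = (-4 - (4)·0.990 - (-3)·-1.196 - (2.6)·0.330) / (11.6) = -1.069
  v = (10 - (-3)·-0.345 - (2.7)·-1.196 - (3.4)·0.330) / (10.1) = 1.096
  w = (-11 - (-3)·-0.345 - (-0.2)·0.990 - (3)·0.330) / (9.2) = -1.394
  t = (3 - (1)·-0.345 - (-3.1)·0.990 - (-2)·-1.196) / (9.1) = 0.442

(-1.069, 1.096, -1.394, 0.442)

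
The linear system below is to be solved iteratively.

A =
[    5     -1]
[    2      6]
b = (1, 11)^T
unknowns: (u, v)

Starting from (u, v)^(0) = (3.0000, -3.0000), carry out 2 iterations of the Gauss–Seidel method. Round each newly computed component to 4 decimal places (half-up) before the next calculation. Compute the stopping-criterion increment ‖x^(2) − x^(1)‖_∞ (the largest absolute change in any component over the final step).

Iteration 1:
  u = (1 - (-1)·-3.0000) / (5) = -0.4000
  v = (11 - (2)·-0.4000) / (6) = 1.9667
Iteration 2:
  u = (1 - (-1)·1.9667) / (5) = 0.5933
  v = (11 - (2)·0.5933) / (6) = 1.6356
Change: (0.9933, -0.3311) → max |·| = 0.9933

0.9933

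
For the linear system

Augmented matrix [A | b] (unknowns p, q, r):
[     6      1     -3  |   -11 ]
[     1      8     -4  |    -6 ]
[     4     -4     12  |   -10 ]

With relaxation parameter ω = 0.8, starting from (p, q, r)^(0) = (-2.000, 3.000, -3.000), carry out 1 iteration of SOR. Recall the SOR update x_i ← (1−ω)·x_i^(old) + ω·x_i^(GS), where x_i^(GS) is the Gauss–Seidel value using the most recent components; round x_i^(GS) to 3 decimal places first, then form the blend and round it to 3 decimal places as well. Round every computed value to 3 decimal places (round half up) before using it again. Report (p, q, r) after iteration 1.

(-3.466, -0.854, -0.570)

Iteration 1:
  p: GS value = (-11 - (1)·3.000 - (-3)·-3.000) / (6) = -3.833;  p ← (1−ω)·-2.000 + ω·-3.833 = -3.466
  q: GS value = (-6 - (1)·-3.466 - (-4)·-3.000) / (8) = -1.817;  q ← (1−ω)·3.000 + ω·-1.817 = -0.854
  r: GS value = (-10 - (4)·-3.466 - (-4)·-0.854) / (12) = 0.037;  r ← (1−ω)·-3.000 + ω·0.037 = -0.570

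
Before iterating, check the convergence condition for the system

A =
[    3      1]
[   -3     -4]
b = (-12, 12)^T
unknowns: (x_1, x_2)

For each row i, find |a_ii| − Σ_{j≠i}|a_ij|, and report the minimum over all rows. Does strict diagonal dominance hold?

row 1: |3| − (1) = 2
row 2: |-4| − (3) = 1
minimum over rows = 1 → strictly diagonally dominant (convergence guaranteed)

1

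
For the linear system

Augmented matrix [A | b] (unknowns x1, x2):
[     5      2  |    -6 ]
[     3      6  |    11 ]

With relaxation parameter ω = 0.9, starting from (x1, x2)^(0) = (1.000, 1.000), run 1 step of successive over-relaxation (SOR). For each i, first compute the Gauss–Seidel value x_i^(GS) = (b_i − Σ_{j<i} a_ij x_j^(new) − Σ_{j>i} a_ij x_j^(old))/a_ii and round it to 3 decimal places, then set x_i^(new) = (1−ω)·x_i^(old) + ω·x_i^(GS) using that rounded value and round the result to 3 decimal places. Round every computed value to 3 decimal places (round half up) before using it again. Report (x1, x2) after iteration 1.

(-1.340, 2.353)

Iteration 1:
  x1: GS value = (-6 - (2)·1.000) / (5) = -1.600;  x1 ← (1−ω)·1.000 + ω·-1.600 = -1.340
  x2: GS value = (11 - (3)·-1.340) / (6) = 2.503;  x2 ← (1−ω)·1.000 + ω·2.503 = 2.353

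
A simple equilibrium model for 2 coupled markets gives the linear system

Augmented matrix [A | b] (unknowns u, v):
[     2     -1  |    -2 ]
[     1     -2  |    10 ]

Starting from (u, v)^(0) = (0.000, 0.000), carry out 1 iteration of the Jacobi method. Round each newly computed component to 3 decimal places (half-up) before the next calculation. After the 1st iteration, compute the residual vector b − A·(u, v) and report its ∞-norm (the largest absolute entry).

5.000

Iteration 1:
  u = (-2 - (-1)·0.000) / (2) = -1.000
  v = (10 - (1)·0.000) / (-2) = -5.000
Residual b − A·x = (-5.000, 1.000); ∞-norm = 5.000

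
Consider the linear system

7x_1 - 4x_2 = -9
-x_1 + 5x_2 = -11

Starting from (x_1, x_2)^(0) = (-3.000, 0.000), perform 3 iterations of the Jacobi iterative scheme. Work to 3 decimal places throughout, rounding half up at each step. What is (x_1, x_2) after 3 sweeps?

Iteration 1:
  x_1 = (-9 - (-4)·0.000) / (7) = -1.286
  x_2 = (-11 - (-1)·-3.000) / (5) = -2.800
Iteration 2:
  x_1 = (-9 - (-4)·-2.800) / (7) = -2.886
  x_2 = (-11 - (-1)·-1.286) / (5) = -2.457
Iteration 3:
  x_1 = (-9 - (-4)·-2.457) / (7) = -2.690
  x_2 = (-11 - (-1)·-2.886) / (5) = -2.777

(-2.690, -2.777)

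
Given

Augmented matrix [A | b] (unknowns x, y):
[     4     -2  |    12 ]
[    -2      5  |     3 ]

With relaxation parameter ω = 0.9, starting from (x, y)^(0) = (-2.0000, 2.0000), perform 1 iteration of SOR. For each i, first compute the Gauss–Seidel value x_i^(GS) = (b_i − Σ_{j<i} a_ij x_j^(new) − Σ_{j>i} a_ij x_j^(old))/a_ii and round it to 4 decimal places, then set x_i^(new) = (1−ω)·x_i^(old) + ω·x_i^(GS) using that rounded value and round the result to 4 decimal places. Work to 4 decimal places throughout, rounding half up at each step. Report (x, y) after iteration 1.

(3.4000, 1.9640)

Iteration 1:
  x: GS value = (12 - (-2)·2.0000) / (4) = 4.0000;  x ← (1−ω)·-2.0000 + ω·4.0000 = 3.4000
  y: GS value = (3 - (-2)·3.4000) / (5) = 1.9600;  y ← (1−ω)·2.0000 + ω·1.9600 = 1.9640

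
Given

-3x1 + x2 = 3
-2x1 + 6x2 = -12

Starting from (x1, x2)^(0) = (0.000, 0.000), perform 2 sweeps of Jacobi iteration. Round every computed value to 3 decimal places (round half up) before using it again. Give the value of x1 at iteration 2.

Iteration 1:
  x1 = (3 - (1)·0.000) / (-3) = -1.000
  x2 = (-12 - (-2)·0.000) / (6) = -2.000
Iteration 2:
  x1 = (3 - (1)·-2.000) / (-3) = -1.667
  x2 = (-12 - (-2)·-1.000) / (6) = -2.333

-1.667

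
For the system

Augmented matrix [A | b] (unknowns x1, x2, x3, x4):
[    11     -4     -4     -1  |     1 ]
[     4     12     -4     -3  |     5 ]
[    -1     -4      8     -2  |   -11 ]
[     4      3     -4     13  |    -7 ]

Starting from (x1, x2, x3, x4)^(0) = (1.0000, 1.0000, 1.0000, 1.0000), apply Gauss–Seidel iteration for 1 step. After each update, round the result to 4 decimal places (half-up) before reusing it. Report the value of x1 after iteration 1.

0.9091

Iteration 1:
  x1 = (1 - (-4)·1.0000 - (-4)·1.0000 - (-1)·1.0000) / (11) = 0.9091
  x2 = (5 - (4)·0.9091 - (-4)·1.0000 - (-3)·1.0000) / (12) = 0.6970
  x3 = (-11 - (-1)·0.9091 - (-4)·0.6970 - (-2)·1.0000) / (8) = -0.6629
  x4 = (-7 - (4)·0.9091 - (3)·0.6970 - (-4)·-0.6629) / (13) = -1.1830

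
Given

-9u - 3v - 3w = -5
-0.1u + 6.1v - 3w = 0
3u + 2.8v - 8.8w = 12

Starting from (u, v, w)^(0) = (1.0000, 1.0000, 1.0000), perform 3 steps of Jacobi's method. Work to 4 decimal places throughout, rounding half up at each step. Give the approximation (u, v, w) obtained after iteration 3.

(1.0849, -0.5996, -1.2628)

Iteration 1:
  u = (-5 - (-3)·1.0000 - (-3)·1.0000) / (-9) = -0.1111
  v = (0 - (-0.1)·1.0000 - (-3)·1.0000) / (6.1) = 0.5082
  w = (12 - (3)·1.0000 - (2.8)·1.0000) / (-8.8) = -0.7045
Iteration 2:
  u = (-5 - (-3)·0.5082 - (-3)·-0.7045) / (-9) = 0.6210
  v = (0 - (-0.1)·-0.1111 - (-3)·-0.7045) / (6.1) = -0.3483
  w = (12 - (3)·-0.1111 - (2.8)·0.5082) / (-8.8) = -1.2398
Iteration 3:
  u = (-5 - (-3)·-0.3483 - (-3)·-1.2398) / (-9) = 1.0849
  v = (0 - (-0.1)·0.6210 - (-3)·-1.2398) / (6.1) = -0.5996
  w = (12 - (3)·0.6210 - (2.8)·-0.3483) / (-8.8) = -1.2628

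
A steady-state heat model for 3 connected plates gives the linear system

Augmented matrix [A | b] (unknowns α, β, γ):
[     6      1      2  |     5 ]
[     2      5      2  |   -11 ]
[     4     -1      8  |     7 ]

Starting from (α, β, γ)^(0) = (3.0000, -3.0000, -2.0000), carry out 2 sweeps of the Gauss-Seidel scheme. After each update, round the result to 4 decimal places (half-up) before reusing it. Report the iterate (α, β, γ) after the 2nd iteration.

Iteration 1:
  α = (5 - (1)·-3.0000 - (2)·-2.0000) / (6) = 2.0000
  β = (-11 - (2)·2.0000 - (2)·-2.0000) / (5) = -2.2000
  γ = (7 - (4)·2.0000 - (-1)·-2.2000) / (8) = -0.4000
Iteration 2:
  α = (5 - (1)·-2.2000 - (2)·-0.4000) / (6) = 1.3333
  β = (-11 - (2)·1.3333 - (2)·-0.4000) / (5) = -2.5733
  γ = (7 - (4)·1.3333 - (-1)·-2.5733) / (8) = -0.1133

(1.3333, -2.5733, -0.1133)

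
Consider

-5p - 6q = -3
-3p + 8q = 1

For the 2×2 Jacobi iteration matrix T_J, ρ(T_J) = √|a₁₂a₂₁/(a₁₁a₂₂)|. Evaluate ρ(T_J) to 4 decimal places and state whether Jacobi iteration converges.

0.6708

a₁₂a₂₁/(a₁₁a₂₂) = (-6)·(-3) / ((-5)·(8)) = -0.450000
ρ = √|-0.450000| = √0.450000 = 0.6708
ρ < 1, so Jacobi converges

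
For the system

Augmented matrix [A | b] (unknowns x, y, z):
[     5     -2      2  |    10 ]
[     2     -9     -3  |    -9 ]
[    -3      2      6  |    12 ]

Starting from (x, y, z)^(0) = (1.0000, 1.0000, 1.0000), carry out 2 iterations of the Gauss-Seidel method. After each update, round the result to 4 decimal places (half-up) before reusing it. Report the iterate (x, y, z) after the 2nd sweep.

Iteration 1:
  x = (10 - (-2)·1.0000 - (2)·1.0000) / (5) = 2.0000
  y = (-9 - (2)·2.0000 - (-3)·1.0000) / (-9) = 1.1111
  z = (12 - (-3)·2.0000 - (2)·1.1111) / (6) = 2.6296
Iteration 2:
  x = (10 - (-2)·1.1111 - (2)·2.6296) / (5) = 1.3926
  y = (-9 - (2)·1.3926 - (-3)·2.6296) / (-9) = 0.4329
  z = (12 - (-3)·1.3926 - (2)·0.4329) / (6) = 2.5520

(1.3926, 0.4329, 2.5520)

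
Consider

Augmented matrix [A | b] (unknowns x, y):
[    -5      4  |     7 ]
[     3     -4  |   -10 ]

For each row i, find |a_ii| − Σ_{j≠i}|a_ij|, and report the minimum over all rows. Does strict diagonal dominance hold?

row 1: |-5| − (4) = 1
row 2: |-4| − (3) = 1
minimum over rows = 1 → strictly diagonally dominant (convergence guaranteed)

1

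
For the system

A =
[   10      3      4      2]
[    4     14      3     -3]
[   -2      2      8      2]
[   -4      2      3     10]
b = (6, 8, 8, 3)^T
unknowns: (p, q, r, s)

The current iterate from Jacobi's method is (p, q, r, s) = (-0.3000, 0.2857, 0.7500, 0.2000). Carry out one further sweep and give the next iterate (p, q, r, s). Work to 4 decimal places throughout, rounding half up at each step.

One sweep:
  p = (6 - (3)·0.2857 - (4)·0.7500 - (2)·0.2000) / (10) = 0.1743
  q = (8 - (4)·-0.3000 - (3)·0.7500 - (-3)·0.2000) / (14) = 0.5393
  r = (8 - (-2)·-0.3000 - (2)·0.2857 - (2)·0.2000) / (8) = 0.8036
  s = (3 - (-4)·-0.3000 - (2)·0.2857 - (3)·0.7500) / (10) = -0.1021

(0.1743, 0.5393, 0.8036, -0.1021)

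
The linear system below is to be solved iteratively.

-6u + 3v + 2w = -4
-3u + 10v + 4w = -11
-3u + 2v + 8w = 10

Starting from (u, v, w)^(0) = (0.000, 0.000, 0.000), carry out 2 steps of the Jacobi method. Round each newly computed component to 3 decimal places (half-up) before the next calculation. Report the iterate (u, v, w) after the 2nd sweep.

(0.533, -1.400, 1.775)

Iteration 1:
  u = (-4 - (3)·0.000 - (2)·0.000) / (-6) = 0.667
  v = (-11 - (-3)·0.000 - (4)·0.000) / (10) = -1.100
  w = (10 - (-3)·0.000 - (2)·0.000) / (8) = 1.250
Iteration 2:
  u = (-4 - (3)·-1.100 - (2)·1.250) / (-6) = 0.533
  v = (-11 - (-3)·0.667 - (4)·1.250) / (10) = -1.400
  w = (10 - (-3)·0.667 - (2)·-1.100) / (8) = 1.775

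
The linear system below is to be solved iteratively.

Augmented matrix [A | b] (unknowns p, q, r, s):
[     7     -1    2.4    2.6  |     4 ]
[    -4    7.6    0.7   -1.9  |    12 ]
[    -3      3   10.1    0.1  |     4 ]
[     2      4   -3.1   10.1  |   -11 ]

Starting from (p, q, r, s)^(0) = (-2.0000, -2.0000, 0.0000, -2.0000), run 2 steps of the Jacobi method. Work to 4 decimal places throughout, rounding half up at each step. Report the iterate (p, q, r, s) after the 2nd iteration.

(0.3959, 2.1068, 0.6928, -1.1756)

Iteration 1:
  p = (4 - (-1)·-2.0000 - (2.4)·0.0000 - (2.6)·-2.0000) / (7) = 1.0286
  q = (12 - (-4)·-2.0000 - (0.7)·0.0000 - (-1.9)·-2.0000) / (7.6) = 0.0263
  r = (4 - (-3)·-2.0000 - (3)·-2.0000 - (0.1)·-2.0000) / (10.1) = 0.4158
  s = (-11 - (2)·-2.0000 - (4)·-2.0000 - (-3.1)·0.0000) / (10.1) = 0.0990
Iteration 2:
  p = (4 - (-1)·0.0263 - (2.4)·0.4158 - (2.6)·0.0990) / (7) = 0.3959
  q = (12 - (-4)·1.0286 - (0.7)·0.4158 - (-1.9)·0.0990) / (7.6) = 2.1068
  r = (4 - (-3)·1.0286 - (3)·0.0263 - (0.1)·0.0990) / (10.1) = 0.6928
  s = (-11 - (2)·1.0286 - (4)·0.0263 - (-3.1)·0.4158) / (10.1) = -1.1756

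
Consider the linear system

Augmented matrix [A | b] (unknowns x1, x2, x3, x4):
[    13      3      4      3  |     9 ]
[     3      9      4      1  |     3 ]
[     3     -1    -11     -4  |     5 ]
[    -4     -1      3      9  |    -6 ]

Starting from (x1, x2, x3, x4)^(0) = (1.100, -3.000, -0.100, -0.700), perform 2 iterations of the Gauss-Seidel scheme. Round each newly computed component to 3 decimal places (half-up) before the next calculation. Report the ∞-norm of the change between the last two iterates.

0.929

Iteration 1:
  x1 = (9 - (3)·-3.000 - (4)·-0.100 - (3)·-0.700) / (13) = 1.577
  x2 = (3 - (3)·1.577 - (4)·-0.100 - (1)·-0.700) / (9) = -0.070
  x3 = (5 - (3)·1.577 - (-1)·-0.070 - (-4)·-0.700) / (-11) = 0.236
  x4 = (-6 - (-4)·1.577 - (-1)·-0.070 - (3)·0.236) / (9) = -0.052
Iteration 2:
  x1 = (9 - (3)·-0.070 - (4)·0.236 - (3)·-0.052) / (13) = 0.648
  x2 = (3 - (3)·0.648 - (4)·0.236 - (1)·-0.052) / (9) = 0.018
  x3 = (5 - (3)·0.648 - (-1)·0.018 - (-4)·-0.052) / (-11) = -0.261
  x4 = (-6 - (-4)·0.648 - (-1)·0.018 - (3)·-0.261) / (9) = -0.290
Change: (-0.929, 0.088, -0.497, -0.238) → max |·| = 0.929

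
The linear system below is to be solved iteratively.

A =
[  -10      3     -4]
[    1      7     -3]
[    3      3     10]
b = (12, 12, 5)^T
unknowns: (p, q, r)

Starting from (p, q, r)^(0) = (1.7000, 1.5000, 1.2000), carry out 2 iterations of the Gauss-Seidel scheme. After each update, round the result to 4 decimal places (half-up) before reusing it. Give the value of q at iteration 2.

1.8544

Iteration 1:
  p = (12 - (3)·1.5000 - (-4)·1.2000) / (-10) = -1.2300
  q = (12 - (1)·-1.2300 - (-3)·1.2000) / (7) = 2.4043
  r = (5 - (3)·-1.2300 - (3)·2.4043) / (10) = 0.1477
Iteration 2:
  p = (12 - (3)·2.4043 - (-4)·0.1477) / (-10) = -0.5378
  q = (12 - (1)·-0.5378 - (-3)·0.1477) / (7) = 1.8544
  r = (5 - (3)·-0.5378 - (3)·1.8544) / (10) = 0.1050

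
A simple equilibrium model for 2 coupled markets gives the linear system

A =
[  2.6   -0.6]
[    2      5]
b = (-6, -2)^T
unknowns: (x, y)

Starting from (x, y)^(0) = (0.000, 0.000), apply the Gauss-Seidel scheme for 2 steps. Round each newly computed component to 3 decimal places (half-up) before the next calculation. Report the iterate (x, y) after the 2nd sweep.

(-2.187, 0.475)

Iteration 1:
  x = (-6 - (-0.6)·0.000) / (2.6) = -2.308
  y = (-2 - (2)·-2.308) / (5) = 0.523
Iteration 2:
  x = (-6 - (-0.6)·0.523) / (2.6) = -2.187
  y = (-2 - (2)·-2.187) / (5) = 0.475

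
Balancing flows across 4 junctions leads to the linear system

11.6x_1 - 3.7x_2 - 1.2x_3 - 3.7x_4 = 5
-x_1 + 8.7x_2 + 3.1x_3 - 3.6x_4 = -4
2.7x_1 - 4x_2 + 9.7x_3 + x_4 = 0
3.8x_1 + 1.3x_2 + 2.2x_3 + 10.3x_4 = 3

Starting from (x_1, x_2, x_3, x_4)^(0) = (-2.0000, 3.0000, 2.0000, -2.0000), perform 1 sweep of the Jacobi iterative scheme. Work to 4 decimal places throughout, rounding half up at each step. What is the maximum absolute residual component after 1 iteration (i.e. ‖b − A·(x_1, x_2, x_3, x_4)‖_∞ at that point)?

31.1265

Iteration 1:
  x_1 = (5 - (-3.7)·3.0000 - (-1.2)·2.0000 - (-3.7)·-2.0000) / (11.6) = 0.9569
  x_2 = (-4 - (-1)·-2.0000 - (3.1)·2.0000 - (-3.6)·-2.0000) / (8.7) = -2.2299
  x_3 = (0 - (2.7)·-2.0000 - (-4)·3.0000 - (1)·-2.0000) / (9.7) = 2.0000
  x_4 = (3 - (3.8)·-2.0000 - (1.3)·3.0000 - (2.2)·2.0000) / (10.3) = 0.2233
Residual b − A·x = (-11.1245, 10.9609, -31.1265, -4.4373); ∞-norm = 31.1265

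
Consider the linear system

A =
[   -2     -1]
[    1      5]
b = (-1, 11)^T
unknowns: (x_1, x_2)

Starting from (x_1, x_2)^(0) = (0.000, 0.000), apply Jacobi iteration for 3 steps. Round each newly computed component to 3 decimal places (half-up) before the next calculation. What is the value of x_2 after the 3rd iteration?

Iteration 1:
  x_1 = (-1 - (-1)·0.000) / (-2) = 0.500
  x_2 = (11 - (1)·0.000) / (5) = 2.200
Iteration 2:
  x_1 = (-1 - (-1)·2.200) / (-2) = -0.600
  x_2 = (11 - (1)·0.500) / (5) = 2.100
Iteration 3:
  x_1 = (-1 - (-1)·2.100) / (-2) = -0.550
  x_2 = (11 - (1)·-0.600) / (5) = 2.320

2.320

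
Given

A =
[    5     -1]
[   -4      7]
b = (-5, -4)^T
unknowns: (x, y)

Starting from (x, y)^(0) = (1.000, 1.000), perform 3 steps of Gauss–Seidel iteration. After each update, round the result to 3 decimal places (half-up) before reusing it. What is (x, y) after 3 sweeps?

Iteration 1:
  x = (-5 - (-1)·1.000) / (5) = -0.800
  y = (-4 - (-4)·-0.800) / (7) = -1.029
Iteration 2:
  x = (-5 - (-1)·-1.029) / (5) = -1.206
  y = (-4 - (-4)·-1.206) / (7) = -1.261
Iteration 3:
  x = (-5 - (-1)·-1.261) / (5) = -1.252
  y = (-4 - (-4)·-1.252) / (7) = -1.287

(-1.252, -1.287)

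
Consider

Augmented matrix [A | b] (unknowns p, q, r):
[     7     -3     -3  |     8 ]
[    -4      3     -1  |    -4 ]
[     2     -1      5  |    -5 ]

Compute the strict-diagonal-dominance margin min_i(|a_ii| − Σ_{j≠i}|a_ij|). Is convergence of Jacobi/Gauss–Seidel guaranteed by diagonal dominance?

-2

row 1: |7| − (3+3) = 1
row 2: |3| − (4+1) = -2
row 3: |5| − (2+1) = 2
minimum over rows = -2 → not strictly diagonally dominant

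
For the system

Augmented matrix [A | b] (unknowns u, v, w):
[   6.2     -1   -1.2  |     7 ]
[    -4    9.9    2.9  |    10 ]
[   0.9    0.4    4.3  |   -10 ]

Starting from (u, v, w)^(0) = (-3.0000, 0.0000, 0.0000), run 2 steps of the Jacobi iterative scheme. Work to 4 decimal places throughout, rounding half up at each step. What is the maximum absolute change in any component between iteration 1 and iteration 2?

Iteration 1:
  u = (7 - (-1)·0.0000 - (-1.2)·0.0000) / (6.2) = 1.1290
  v = (10 - (-4)·-3.0000 - (2.9)·0.0000) / (9.9) = -0.2020
  w = (-10 - (0.9)·-3.0000 - (0.4)·0.0000) / (4.3) = -1.6977
Iteration 2:
  u = (7 - (-1)·-0.2020 - (-1.2)·-1.6977) / (6.2) = 0.7679
  v = (10 - (-4)·1.1290 - (2.9)·-1.6977) / (9.9) = 1.9636
  w = (-10 - (0.9)·1.1290 - (0.4)·-0.2020) / (4.3) = -2.5431
Change: (-0.3611, 2.1656, -0.8454) → max |·| = 2.1656

2.1656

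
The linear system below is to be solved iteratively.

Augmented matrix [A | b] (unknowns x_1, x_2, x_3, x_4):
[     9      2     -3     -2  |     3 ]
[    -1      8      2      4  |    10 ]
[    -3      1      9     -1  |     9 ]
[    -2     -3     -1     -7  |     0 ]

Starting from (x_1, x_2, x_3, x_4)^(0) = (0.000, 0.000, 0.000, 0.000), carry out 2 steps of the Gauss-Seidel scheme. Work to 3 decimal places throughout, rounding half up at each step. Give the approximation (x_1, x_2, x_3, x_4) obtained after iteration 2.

(0.194, 1.426, 0.819, -0.784)

Iteration 1:
  x_1 = (3 - (2)·0.000 - (-3)·0.000 - (-2)·0.000) / (9) = 0.333
  x_2 = (10 - (-1)·0.333 - (2)·0.000 - (4)·0.000) / (8) = 1.292
  x_3 = (9 - (-3)·0.333 - (1)·1.292 - (-1)·0.000) / (9) = 0.967
  x_4 = (0 - (-2)·0.333 - (-3)·1.292 - (-1)·0.967) / (-7) = -0.787
Iteration 2:
  x_1 = (3 - (2)·1.292 - (-3)·0.967 - (-2)·-0.787) / (9) = 0.194
  x_2 = (10 - (-1)·0.194 - (2)·0.967 - (4)·-0.787) / (8) = 1.426
  x_3 = (9 - (-3)·0.194 - (1)·1.426 - (-1)·-0.787) / (9) = 0.819
  x_4 = (0 - (-2)·0.194 - (-3)·1.426 - (-1)·0.819) / (-7) = -0.784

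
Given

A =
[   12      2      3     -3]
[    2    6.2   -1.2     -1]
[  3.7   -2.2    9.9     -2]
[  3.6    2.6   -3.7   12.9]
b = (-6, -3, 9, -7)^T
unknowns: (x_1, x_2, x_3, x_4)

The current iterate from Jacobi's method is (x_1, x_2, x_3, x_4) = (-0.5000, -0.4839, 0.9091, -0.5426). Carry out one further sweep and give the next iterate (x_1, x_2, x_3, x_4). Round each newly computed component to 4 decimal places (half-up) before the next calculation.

One sweep:
  x_1 = (-6 - (2)·-0.4839 - (3)·0.9091 - (-3)·-0.5426) / (12) = -0.7823
  x_2 = (-3 - (2)·-0.5000 - (-1.2)·0.9091 - (-1)·-0.5426) / (6.2) = -0.2341
  x_3 = (9 - (3.7)·-0.5000 - (-2.2)·-0.4839 - (-2)·-0.5426) / (9.9) = 0.8788
  x_4 = (-7 - (3.6)·-0.5000 - (2.6)·-0.4839 - (-3.7)·0.9091) / (12.9) = -0.0448

(-0.7823, -0.2341, 0.8788, -0.0448)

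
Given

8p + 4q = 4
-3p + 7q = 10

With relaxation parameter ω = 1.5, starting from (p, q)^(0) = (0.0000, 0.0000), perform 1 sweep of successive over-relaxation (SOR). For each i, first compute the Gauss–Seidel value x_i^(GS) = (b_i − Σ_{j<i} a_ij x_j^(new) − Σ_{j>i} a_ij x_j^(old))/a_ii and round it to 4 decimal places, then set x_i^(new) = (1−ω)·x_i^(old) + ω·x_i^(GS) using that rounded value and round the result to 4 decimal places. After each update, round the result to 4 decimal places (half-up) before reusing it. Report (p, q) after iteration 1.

Iteration 1:
  p: GS value = (4 - (4)·0.0000) / (8) = 0.5000;  p ← (1−ω)·0.0000 + ω·0.5000 = 0.7500
  q: GS value = (10 - (-3)·0.7500) / (7) = 1.7500;  q ← (1−ω)·0.0000 + ω·1.7500 = 2.6250

(0.7500, 2.6250)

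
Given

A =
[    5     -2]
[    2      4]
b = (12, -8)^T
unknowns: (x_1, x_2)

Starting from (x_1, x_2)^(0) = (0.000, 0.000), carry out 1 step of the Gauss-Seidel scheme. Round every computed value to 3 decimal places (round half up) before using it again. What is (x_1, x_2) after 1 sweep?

Iteration 1:
  x_1 = (12 - (-2)·0.000) / (5) = 2.400
  x_2 = (-8 - (2)·2.400) / (4) = -3.200

(2.400, -3.200)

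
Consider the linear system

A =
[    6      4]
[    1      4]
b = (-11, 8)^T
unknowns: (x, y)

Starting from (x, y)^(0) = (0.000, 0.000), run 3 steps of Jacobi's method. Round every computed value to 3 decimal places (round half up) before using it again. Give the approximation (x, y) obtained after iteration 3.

(-3.472, 2.792)

Iteration 1:
  x = (-11 - (4)·0.000) / (6) = -1.833
  y = (8 - (1)·0.000) / (4) = 2.000
Iteration 2:
  x = (-11 - (4)·2.000) / (6) = -3.167
  y = (8 - (1)·-1.833) / (4) = 2.458
Iteration 3:
  x = (-11 - (4)·2.458) / (6) = -3.472
  y = (8 - (1)·-3.167) / (4) = 2.792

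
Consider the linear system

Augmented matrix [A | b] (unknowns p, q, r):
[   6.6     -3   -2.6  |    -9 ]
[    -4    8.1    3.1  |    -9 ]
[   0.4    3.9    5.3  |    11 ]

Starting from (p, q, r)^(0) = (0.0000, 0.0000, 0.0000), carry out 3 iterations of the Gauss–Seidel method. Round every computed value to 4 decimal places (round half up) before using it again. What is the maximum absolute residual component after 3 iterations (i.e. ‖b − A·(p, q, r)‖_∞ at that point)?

Iteration 1:
  p = (-9 - (-3)·0.0000 - (-2.6)·0.0000) / (6.6) = -1.3636
  q = (-9 - (-4)·-1.3636 - (3.1)·0.0000) / (8.1) = -1.7845
  r = (11 - (0.4)·-1.3636 - (3.9)·-1.7845) / (5.3) = 3.4915
Iteration 2:
  p = (-9 - (-3)·-1.7845 - (-2.6)·3.4915) / (6.6) = -0.7993
  q = (-9 - (-4)·-0.7993 - (3.1)·3.4915) / (8.1) = -2.8421
  r = (11 - (0.4)·-0.7993 - (3.9)·-2.8421) / (5.3) = 4.2272
Iteration 3:
  p = (-9 - (-3)·-2.8421 - (-2.6)·4.2272) / (6.6) = -0.9902
  q = (-9 - (-4)·-0.9902 - (3.1)·4.2272) / (8.1) = -3.2179
  r = (11 - (0.4)·-0.9902 - (3.9)·-3.2179) / (5.3) = 4.5181
Residual b − A·x = (-0.3713, -0.9019, 0.0000); ∞-norm = 0.9019

0.9019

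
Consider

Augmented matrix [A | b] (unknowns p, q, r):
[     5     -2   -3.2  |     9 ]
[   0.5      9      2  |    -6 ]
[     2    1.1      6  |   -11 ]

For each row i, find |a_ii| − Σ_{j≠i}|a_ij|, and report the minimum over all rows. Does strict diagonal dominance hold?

row 1: |5| − (2+3.2) = -0.2
row 2: |9| − (0.5+2) = 6.5
row 3: |6| − (2+1.1) = 2.9
minimum over rows = -0.2 → not strictly diagonally dominant

-0.2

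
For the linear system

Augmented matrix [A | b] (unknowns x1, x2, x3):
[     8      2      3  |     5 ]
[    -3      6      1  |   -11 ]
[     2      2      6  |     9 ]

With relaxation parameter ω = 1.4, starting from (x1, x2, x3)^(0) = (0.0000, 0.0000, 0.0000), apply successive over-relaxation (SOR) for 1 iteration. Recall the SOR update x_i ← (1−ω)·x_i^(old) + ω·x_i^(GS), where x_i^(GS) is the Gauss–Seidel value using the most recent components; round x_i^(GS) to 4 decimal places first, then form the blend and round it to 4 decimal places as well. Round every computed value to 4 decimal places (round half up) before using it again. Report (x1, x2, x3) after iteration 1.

(0.8750, -1.9541, 2.6036)

Iteration 1:
  x1: GS value = (5 - (2)·0.0000 - (3)·0.0000) / (8) = 0.6250;  x1 ← (1−ω)·0.0000 + ω·0.6250 = 0.8750
  x2: GS value = (-11 - (-3)·0.8750 - (1)·0.0000) / (6) = -1.3958;  x2 ← (1−ω)·0.0000 + ω·-1.3958 = -1.9541
  x3: GS value = (9 - (2)·0.8750 - (2)·-1.9541) / (6) = 1.8597;  x3 ← (1−ω)·0.0000 + ω·1.8597 = 2.6036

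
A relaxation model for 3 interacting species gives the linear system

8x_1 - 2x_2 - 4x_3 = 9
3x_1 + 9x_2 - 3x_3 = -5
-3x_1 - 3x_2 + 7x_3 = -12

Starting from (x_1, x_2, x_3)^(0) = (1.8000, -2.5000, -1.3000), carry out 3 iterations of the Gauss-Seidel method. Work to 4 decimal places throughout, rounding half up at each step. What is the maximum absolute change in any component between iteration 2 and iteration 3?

Iteration 1:
  x_1 = (9 - (-2)·-2.5000 - (-4)·-1.3000) / (8) = -0.1500
  x_2 = (-5 - (3)·-0.1500 - (-3)·-1.3000) / (9) = -0.9389
  x_3 = (-12 - (-3)·-0.1500 - (-3)·-0.9389) / (7) = -2.1810
Iteration 2:
  x_1 = (9 - (-2)·-0.9389 - (-4)·-2.1810) / (8) = -0.2002
  x_2 = (-5 - (3)·-0.2002 - (-3)·-2.1810) / (9) = -1.2158
  x_3 = (-12 - (-3)·-0.2002 - (-3)·-1.2158) / (7) = -2.3211
Iteration 3:
  x_1 = (9 - (-2)·-1.2158 - (-4)·-2.3211) / (8) = -0.3395
  x_2 = (-5 - (3)·-0.3395 - (-3)·-2.3211) / (9) = -1.2161
  x_3 = (-12 - (-3)·-0.3395 - (-3)·-1.2161) / (7) = -2.3810
Change: (-0.1393, -0.0003, -0.0599) → max |·| = 0.1393

0.1393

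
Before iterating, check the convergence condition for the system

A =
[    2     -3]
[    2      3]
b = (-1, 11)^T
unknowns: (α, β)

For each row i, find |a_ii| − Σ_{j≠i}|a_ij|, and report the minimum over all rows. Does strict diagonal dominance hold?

row 1: |2| − (3) = -1
row 2: |3| − (2) = 1
minimum over rows = -1 → not strictly diagonally dominant

-1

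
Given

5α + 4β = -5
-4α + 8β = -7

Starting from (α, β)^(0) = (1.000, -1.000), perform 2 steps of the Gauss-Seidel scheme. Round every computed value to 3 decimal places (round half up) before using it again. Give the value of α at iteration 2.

-0.220

Iteration 1:
  α = (-5 - (4)·-1.000) / (5) = -0.200
  β = (-7 - (-4)·-0.200) / (8) = -0.975
Iteration 2:
  α = (-5 - (4)·-0.975) / (5) = -0.220
  β = (-7 - (-4)·-0.220) / (8) = -0.985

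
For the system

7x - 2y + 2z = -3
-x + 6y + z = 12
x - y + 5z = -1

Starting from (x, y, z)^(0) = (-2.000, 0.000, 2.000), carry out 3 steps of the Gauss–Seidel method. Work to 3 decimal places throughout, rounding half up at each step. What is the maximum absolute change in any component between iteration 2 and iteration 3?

0.152

Iteration 1:
  x = (-3 - (-2)·0.000 - (2)·2.000) / (7) = -1.000
  y = (12 - (-1)·-1.000 - (1)·2.000) / (6) = 1.500
  z = (-1 - (1)·-1.000 - (-1)·1.500) / (5) = 0.300
Iteration 2:
  x = (-3 - (-2)·1.500 - (2)·0.300) / (7) = -0.086
  y = (12 - (-1)·-0.086 - (1)·0.300) / (6) = 1.936
  z = (-1 - (1)·-0.086 - (-1)·1.936) / (5) = 0.204
Iteration 3:
  x = (-3 - (-2)·1.936 - (2)·0.204) / (7) = 0.066
  y = (12 - (-1)·0.066 - (1)·0.204) / (6) = 1.977
  z = (-1 - (1)·0.066 - (-1)·1.977) / (5) = 0.182
Change: (0.152, 0.041, -0.022) → max |·| = 0.152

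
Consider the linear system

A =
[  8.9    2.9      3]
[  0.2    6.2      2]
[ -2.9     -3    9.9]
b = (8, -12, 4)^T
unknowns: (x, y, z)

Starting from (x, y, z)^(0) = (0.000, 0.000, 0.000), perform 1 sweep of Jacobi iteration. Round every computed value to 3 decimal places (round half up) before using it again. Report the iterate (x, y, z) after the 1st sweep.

Iteration 1:
  x = (8 - (2.9)·0.000 - (3)·0.000) / (8.9) = 0.899
  y = (-12 - (0.2)·0.000 - (2)·0.000) / (6.2) = -1.935
  z = (4 - (-2.9)·0.000 - (-3)·0.000) / (9.9) = 0.404

(0.899, -1.935, 0.404)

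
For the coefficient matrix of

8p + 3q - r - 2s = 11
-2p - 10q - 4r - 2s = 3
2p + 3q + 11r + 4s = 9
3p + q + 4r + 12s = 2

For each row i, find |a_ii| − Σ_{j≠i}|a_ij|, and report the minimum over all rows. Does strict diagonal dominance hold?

2

row 1: |8| − (3+1+2) = 2
row 2: |-10| − (2+4+2) = 2
row 3: |11| − (2+3+4) = 2
row 4: |12| − (3+1+4) = 4
minimum over rows = 2 → strictly diagonally dominant (convergence guaranteed)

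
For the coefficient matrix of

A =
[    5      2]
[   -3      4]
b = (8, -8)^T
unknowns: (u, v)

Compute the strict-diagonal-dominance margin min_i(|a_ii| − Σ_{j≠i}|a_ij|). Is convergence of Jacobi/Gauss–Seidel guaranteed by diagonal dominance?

row 1: |5| − (2) = 3
row 2: |4| − (3) = 1
minimum over rows = 1 → strictly diagonally dominant (convergence guaranteed)

1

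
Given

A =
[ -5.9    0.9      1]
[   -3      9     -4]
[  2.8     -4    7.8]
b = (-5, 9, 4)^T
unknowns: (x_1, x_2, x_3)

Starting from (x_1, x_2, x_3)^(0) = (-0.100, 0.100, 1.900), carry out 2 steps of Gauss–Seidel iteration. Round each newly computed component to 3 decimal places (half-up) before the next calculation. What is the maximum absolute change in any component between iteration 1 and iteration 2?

0.224

Iteration 1:
  x_1 = (-5 - (0.9)·0.100 - (1)·1.900) / (-5.9) = 1.185
  x_2 = (9 - (-3)·1.185 - (-4)·1.900) / (9) = 2.239
  x_3 = (4 - (2.8)·1.185 - (-4)·2.239) / (7.8) = 1.236
Iteration 2:
  x_1 = (-5 - (0.9)·2.239 - (1)·1.236) / (-5.9) = 1.398
  x_2 = (9 - (-3)·1.398 - (-4)·1.236) / (9) = 2.015
  x_3 = (4 - (2.8)·1.398 - (-4)·2.015) / (7.8) = 1.044
Change: (0.213, -0.224, -0.192) → max |·| = 0.224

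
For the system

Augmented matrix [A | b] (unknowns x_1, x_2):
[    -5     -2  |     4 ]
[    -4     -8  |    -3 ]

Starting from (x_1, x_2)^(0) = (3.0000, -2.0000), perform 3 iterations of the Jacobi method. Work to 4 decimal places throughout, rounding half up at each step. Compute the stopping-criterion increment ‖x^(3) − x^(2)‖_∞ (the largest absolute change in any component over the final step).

Iteration 1:
  x_1 = (4 - (-2)·-2.0000) / (-5) = 0.0000
  x_2 = (-3 - (-4)·3.0000) / (-8) = -1.1250
Iteration 2:
  x_1 = (4 - (-2)·-1.1250) / (-5) = -0.3500
  x_2 = (-3 - (-4)·0.0000) / (-8) = 0.3750
Iteration 3:
  x_1 = (4 - (-2)·0.3750) / (-5) = -0.9500
  x_2 = (-3 - (-4)·-0.3500) / (-8) = 0.5500
Change: (-0.6000, 0.1750) → max |·| = 0.6000

0.6000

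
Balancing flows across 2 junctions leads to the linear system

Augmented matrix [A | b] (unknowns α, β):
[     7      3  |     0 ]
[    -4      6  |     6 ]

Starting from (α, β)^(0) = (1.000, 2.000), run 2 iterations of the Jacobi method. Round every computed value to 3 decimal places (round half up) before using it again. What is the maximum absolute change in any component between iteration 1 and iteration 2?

1.238

Iteration 1:
  α = (0 - (3)·2.000) / (7) = -0.857
  β = (6 - (-4)·1.000) / (6) = 1.667
Iteration 2:
  α = (0 - (3)·1.667) / (7) = -0.714
  β = (6 - (-4)·-0.857) / (6) = 0.429
Change: (0.143, -1.238) → max |·| = 1.238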